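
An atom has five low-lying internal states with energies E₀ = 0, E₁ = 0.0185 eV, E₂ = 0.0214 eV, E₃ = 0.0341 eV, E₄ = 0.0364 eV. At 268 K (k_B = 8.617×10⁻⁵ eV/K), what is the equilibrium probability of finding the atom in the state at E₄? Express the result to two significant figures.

0.091

k_BT = 8.617×10⁻⁵ × 268 K = 0.02309 eV.
Eᵢ/kT = 0, 0.8012, 0.9268, 1.477, 1.576.
Z = Σ e^(−Eᵢ/kT) = e^(−0) + e^(−0.8012) + e^(−0.9268) + e^(−1.477) + e^(−1.576) = 1.000 + 0.4488 + 0.3958 + 0.2283 + 0.2068 = 2.280.
P₄ = e^(−E₄/kT) / Z = 0.2068/2.280 = 0.091.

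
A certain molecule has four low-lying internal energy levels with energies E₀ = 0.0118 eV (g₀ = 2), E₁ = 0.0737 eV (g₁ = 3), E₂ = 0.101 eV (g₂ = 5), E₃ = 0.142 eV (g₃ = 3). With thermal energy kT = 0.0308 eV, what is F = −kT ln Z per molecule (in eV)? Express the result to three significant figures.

-0.0190 eV

Eᵢ/kT = 0.38312, 2.3929, 3.2792, 4.6104.
Z = Σ gᵢe^(−Eᵢ/kT) = 2·e^(−0.38312) + 3·e^(−2.3929) + 5·e^(−3.2792) + 3·e^(−4.6104) = 1.3635 + 0.27409 + 0.18829 + 0.029844 = 1.8557.
F = −kT ln Z = −0.0308 × ln(1.8557) = −0.0308 × 0.61826 = -0.0190 eV.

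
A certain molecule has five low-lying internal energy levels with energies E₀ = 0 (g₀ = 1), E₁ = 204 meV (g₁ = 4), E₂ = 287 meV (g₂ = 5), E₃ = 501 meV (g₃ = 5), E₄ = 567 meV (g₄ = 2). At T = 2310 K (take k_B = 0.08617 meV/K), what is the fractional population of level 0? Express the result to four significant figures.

k_BT = 0.08617 × 2310 K = 199.053 meV.
Eᵢ/kT = 0, 1.02485, 1.44183, 2.51692, 2.84849.
Z = Σ gᵢe^(−Eᵢ/kT) = 1·e^(−0) + 4·e^(−1.02485) + 5·e^(−1.44183) + 5·e^(−2.51692) + 2·e^(−2.84849) = 1.00000 + 1.43540 + 1.18247 + 0.403539 + 0.115863 = 4.13727.
P₀ = g₀ e^(−E₀/kT) / Z = 1.00000/4.13727 = 0.2417.

0.2417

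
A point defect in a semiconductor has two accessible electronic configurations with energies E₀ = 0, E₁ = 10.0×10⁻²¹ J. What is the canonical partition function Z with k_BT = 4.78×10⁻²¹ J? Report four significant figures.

Z = 1.123

Eᵢ/kT = 0, 2.09205.
Z = Σ e^(−Eᵢ/kT) = e^(−0) + e^(−2.09205) = 1.00000 + 0.123434 = 1.12343.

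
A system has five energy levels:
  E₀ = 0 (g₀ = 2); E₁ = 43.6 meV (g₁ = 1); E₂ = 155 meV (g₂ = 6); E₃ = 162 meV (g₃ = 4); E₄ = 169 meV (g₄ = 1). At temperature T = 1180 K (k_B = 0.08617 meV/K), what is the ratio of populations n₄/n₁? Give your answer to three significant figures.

k_BT = 0.08617 × 1180 K = 101.68 meV.
n₄/n₁ = (g₄/g₁) exp[−(E₄−E₁)/kT] = (1/1) × exp(−(125.4 meV)/(101.68 meV)) = (1/1) × exp(-1.2333) = 0.291.

0.291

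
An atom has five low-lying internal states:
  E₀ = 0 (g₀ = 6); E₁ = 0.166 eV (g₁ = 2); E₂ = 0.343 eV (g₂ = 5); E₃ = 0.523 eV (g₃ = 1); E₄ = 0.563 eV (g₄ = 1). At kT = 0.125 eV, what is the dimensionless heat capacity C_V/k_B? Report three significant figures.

Eᵢ/kT = 0, 1.3280, 2.7440, 4.1840, 4.5040.
Z = Σ gᵢe^(−Eᵢ/kT) = 6·e^(−0) + 2·e^(−1.3280) + 5·e^(−2.7440) + 1·e^(−4.1840) + 1·e^(−4.5040) = 6.0000 + 0.53001 + 0.32156 + 0.015237 + 0.011065 = 6.8779.
⟨E⟩ = 0.030892 eV, ⟨E²⟩ = 0.0087398 eV².
C_V/k_B = (⟨E²⟩ − ⟨E⟩²)/(kT)² = (0.0087398 − 0.00095432)/0.015625 = 0.498.

0.498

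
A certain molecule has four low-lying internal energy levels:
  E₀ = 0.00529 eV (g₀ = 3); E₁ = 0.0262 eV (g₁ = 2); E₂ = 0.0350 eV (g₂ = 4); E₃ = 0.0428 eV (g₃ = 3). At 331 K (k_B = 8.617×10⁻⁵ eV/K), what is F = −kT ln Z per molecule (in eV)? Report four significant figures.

k_BT = 8.617×10⁻⁵ × 331 K = 0.0285223 eV.
Eᵢ/kT = 0.185469, 0.918579, 1.22711, 1.50058.
Z = Σ gᵢe^(−Eᵢ/kT) = 3·e^(−0.185469) + 2·e^(−0.918579) + 4·e^(−1.22711) + 3·e^(−1.50058) = 2.49214 + 0.798171 + 1.17255 + 0.669002 = 5.13186.
F = −kT ln Z = −0.0285223 × ln(5.13186) = −0.0285223 × 1.63547 = -0.04665 eV.

-0.04665 eV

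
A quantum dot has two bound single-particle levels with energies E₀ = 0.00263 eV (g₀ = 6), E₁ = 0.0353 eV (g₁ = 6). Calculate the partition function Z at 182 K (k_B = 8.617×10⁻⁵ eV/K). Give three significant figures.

Z = 5.71

k_BT = 8.617×10⁻⁵ × 182 K = 0.015683 eV.
Eᵢ/kT = 0.16770, 2.2508.
Z = Σ gᵢe^(−Eᵢ/kT) = 6·e^(−0.16770) + 6·e^(−2.2508) = 5.0736 + 0.63189 = 5.7055.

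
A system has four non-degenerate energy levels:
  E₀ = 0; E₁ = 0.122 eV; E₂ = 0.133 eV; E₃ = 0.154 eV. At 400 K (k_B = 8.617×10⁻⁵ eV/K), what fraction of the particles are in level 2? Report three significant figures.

k_BT = 8.617×10⁻⁵ × 400 K = 0.034468 eV.
Eᵢ/kT = 0, 3.5395, 3.8587, 4.4679.
Z = Σ e^(−Eᵢ/kT) = e^(−0) + e^(−3.5395) + e^(−3.8587) + e^(−4.4679) = 1.0000 + 0.029028 + 0.021095 + 0.011471 = 1.0616.
P₂ = e^(−E₂/kT) / Z = 0.021095/1.0616 = 0.0199.

0.0199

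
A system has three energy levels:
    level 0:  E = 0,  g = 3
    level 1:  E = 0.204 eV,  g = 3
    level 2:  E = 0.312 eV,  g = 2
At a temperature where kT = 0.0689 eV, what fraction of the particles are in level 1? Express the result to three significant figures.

0.0489

Eᵢ/kT = 0, 2.9608, 4.5283.
Z = Σ gᵢe^(−Eᵢ/kT) = 3·e^(−0) + 3·e^(−2.9608) + 2·e^(−4.5283) = 3.0000 + 0.15533 + 0.021598 = 3.1769.
P₁ = g₁ e^(−E₁/kT) / Z = 0.15533/3.1769 = 0.0489.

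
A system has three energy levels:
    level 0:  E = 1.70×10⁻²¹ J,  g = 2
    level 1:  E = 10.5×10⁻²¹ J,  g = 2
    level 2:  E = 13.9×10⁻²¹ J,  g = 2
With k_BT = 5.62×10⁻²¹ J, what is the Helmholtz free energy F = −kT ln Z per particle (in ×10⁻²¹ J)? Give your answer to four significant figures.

Eᵢ/kT = 0.302491, 1.86833, 2.47331.
Z = Σ gᵢe^(−Eᵢ/kT) = 2·e^(−0.302491) + 2·e^(−1.86833) + 2·e^(−2.47331) = 1.47795 + 0.308763 + 0.168611 = 1.95532.
F = −kT ln Z = −5.62 × ln(1.95532) = −5.62 × 0.670554 = -3.769 ×10⁻²¹ J.

-3.769 ×10⁻²¹ J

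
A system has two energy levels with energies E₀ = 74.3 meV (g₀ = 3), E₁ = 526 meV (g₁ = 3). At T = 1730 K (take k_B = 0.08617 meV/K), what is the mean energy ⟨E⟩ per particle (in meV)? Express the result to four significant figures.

95.12 meV

k_BT = 0.08617 × 1730 K = 149.074 meV.
Eᵢ/kT = 0.498410, 3.52845.
Z = Σ gᵢe^(−Eᵢ/kT) = 3·e^(−0.498410) + 3·e^(−3.52845) = 1.82249 + 0.0880511 = 1.91054.
⟨E⟩ = Σ Eᵢ gᵢe^(−Eᵢ/kT) / Z = (74.3·1.82249 + 526·0.0880511) / 1.91054 = 95.12 meV.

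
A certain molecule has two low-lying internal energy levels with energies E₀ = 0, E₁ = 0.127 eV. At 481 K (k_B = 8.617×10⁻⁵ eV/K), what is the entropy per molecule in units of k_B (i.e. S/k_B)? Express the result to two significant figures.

k_BT = 8.617×10⁻⁵ × 481 K = 0.04145 eV.
Eᵢ/kT = 0, 3.064.
Z = Σ e^(−Eᵢ/kT) = e^(−0) + e^(−3.064) = 1.000 + 0.04670 = 1.047.
⟨E⟩ = Σ EᵢPᵢ = 0.005665 eV.
S/k_B = ln Z + ⟨E⟩/kT = ln(1.047) + 0.005665/0.04145 = 0.04593 + 0.1367 = 0.18.

0.18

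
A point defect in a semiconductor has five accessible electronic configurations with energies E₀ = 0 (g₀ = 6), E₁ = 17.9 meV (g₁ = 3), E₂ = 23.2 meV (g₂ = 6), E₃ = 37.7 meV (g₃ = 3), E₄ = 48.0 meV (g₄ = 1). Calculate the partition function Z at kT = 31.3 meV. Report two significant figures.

Z = 12

Eᵢ/kT = 0, 0.5719, 0.7412, 1.204, 1.534.
Z = Σ gᵢe^(−Eᵢ/kT) = 6·e^(−0) + 3·e^(−0.5719) + 6·e^(−0.7412) + 3·e^(−1.204) + 1·e^(−1.534) = 6.000 + 1.693 + 2.859 + 0.9000 + 0.2157 = 11.67.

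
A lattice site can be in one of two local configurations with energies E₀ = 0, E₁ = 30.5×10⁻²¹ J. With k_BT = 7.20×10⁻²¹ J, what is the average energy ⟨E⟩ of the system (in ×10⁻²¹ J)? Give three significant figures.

0.435 ×10⁻²¹ J

Eᵢ/kT = 0, 4.2361.
Z = Σ e^(−Eᵢ/kT) = e^(−0) + e^(−4.2361) = 1.0000 + 0.014464 = 1.0145.
⟨E⟩ = Σ Eᵢ e^(−Eᵢ/kT) / Z = (0·1.0000 + 30.5·0.014464) / 1.0145 = 0.435 ×10⁻²¹ J.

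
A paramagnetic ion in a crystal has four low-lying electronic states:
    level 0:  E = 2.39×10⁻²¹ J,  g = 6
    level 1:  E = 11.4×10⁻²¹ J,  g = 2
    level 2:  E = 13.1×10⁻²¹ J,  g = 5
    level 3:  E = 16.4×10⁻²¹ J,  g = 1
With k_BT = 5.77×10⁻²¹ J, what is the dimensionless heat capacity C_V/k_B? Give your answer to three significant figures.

0.480

Eᵢ/kT = 0.41421, 1.9757, 2.2704, 2.8423.
Z = Σ gᵢe^(−Eᵢ/kT) = 6·e^(−0.41421) + 2·e^(−1.9757) + 5·e^(−2.2704) + 1·e^(−2.8423) = 3.9652 + 0.27733 + 0.51635 + 0.058291 = 4.8172.
⟨E⟩ = 4.2262, ⟨E²⟩ = 33.833.
C_V/k_B = (⟨E²⟩ − ⟨E⟩²)/(kT)² = (33.833 − 17.861)/33.293 = 0.480.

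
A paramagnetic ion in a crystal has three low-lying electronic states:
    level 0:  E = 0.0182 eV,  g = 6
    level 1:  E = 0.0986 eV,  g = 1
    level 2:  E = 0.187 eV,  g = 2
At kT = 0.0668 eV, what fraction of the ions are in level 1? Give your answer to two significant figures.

0.046

Eᵢ/kT = 0.2725, 1.476, 2.799.
Z = Σ gᵢe^(−Eᵢ/kT) = 6·e^(−0.2725) + 1·e^(−1.476) + 2·e^(−2.799) = 4.569 + 0.2286 + 0.1217 = 4.919.
P₁ = g₁ e^(−E₁/kT) / Z = 0.2286/4.919 = 0.046.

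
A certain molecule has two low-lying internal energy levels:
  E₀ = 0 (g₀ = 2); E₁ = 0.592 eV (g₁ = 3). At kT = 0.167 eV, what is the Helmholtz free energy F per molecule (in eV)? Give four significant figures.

-0.1228 eV

Eᵢ/kT = 0, 3.54491.
Z = Σ gᵢe^(−Eᵢ/kT) = 2·e^(−0) + 3·e^(−3.54491) = 2.00000 + 0.0866137 = 2.08661.
F = −kT ln Z = −0.167 × ln(2.08661) = −0.167 × 0.735541 = -0.1228 eV.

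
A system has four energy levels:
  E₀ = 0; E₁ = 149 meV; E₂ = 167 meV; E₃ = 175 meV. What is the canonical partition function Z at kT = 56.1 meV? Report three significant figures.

Eᵢ/kT = 0, 2.6560, 2.9768, 3.1194.
Z = Σ e^(−Eᵢ/kT) = e^(−0) + e^(−2.6560) + e^(−2.9768) + e^(−3.1194) = 1.0000 + 0.070229 + 0.050956 + 0.044184 = 1.1654.

Z = 1.17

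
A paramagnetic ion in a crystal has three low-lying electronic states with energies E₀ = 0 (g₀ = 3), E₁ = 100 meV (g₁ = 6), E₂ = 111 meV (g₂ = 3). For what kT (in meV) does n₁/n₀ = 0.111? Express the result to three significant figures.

n₁/n₀ = (g₁/g₀) exp[−(E₁−E₀)/kT] = 0.111.
⇒ (E₁−E₀)/kT = ln((6/3)/0.111) = ln(18.018) = 2.8914.
kT = 100 meV / 2.8914 = 34.6 meV.

34.6 meV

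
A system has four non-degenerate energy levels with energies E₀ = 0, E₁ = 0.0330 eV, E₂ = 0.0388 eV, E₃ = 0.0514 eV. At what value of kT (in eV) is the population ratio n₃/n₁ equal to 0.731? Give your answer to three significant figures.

0.0587 eV

n₃/n₁ = exp[−(E₃−E₁)/kT] = 0.731.
⇒ (E₃−E₁)/kT = ln(1/0.731) = ln(1.3680) = 0.31335.
kT = 0.0184 eV / 0.31335 = 0.0587 eV.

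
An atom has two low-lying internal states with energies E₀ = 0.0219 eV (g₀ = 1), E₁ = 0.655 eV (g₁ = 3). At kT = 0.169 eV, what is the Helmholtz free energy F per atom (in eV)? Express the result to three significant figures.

0.0103 eV

Eᵢ/kT = 0.12959, 3.8757.
Z = Σ gᵢe^(−Eᵢ/kT) = 1·e^(−0.12959) + 3·e^(−3.8757) = 0.87846 + 0.062219 = 0.94068.
F = −kT ln Z = −0.169 × ln(0.94068) = −0.169 × -0.061152 = 0.0103 eV.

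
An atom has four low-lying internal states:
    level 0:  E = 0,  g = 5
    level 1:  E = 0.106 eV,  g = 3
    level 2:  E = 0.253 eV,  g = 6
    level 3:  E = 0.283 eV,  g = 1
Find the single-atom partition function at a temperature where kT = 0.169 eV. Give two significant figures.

Eᵢ/kT = 0, 0.6272, 1.497, 1.675.
Z = Σ gᵢe^(−Eᵢ/kT) = 5·e^(−0) + 3·e^(−0.6272) + 6·e^(−1.497) + 1·e^(−1.675) = 5.000 + 1.602 + 1.343 + 0.1873 = 8.132.

Z = 8.1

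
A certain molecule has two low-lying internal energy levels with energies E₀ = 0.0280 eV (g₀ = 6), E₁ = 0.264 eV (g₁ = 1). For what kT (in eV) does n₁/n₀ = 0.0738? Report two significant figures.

n₁/n₀ = (g₁/g₀) exp[−(E₁−E₀)/kT] = 0.0738.
⇒ (E₁−E₀)/kT = ln((1/6)/0.0738) = ln(2.258) = 0.8145.
kT = 0.2360 eV / 0.8145 = 0.29 eV.

0.29 eV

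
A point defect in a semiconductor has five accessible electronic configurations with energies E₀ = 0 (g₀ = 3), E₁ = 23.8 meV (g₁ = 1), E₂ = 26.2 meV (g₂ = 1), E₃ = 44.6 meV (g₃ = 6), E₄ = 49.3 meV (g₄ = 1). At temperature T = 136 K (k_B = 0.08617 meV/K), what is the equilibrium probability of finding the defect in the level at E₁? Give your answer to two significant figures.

0.039

k_BT = 0.08617 × 136 K = 11.72 meV.
Eᵢ/kT = 0, 2.031, 2.235, 3.805, 4.206.
Z = Σ gᵢe^(−Eᵢ/kT) = 3·e^(−0) + 1·e^(−2.031) + 1·e^(−2.235) + 6·e^(−3.805) + 1·e^(−4.206) = 3.000 + 0.1312 + 0.1070 + 0.1336 + 0.01491 = 3.387.
P₁ = g₁ e^(−E₁/kT) / Z = 0.1312/3.387 = 0.039.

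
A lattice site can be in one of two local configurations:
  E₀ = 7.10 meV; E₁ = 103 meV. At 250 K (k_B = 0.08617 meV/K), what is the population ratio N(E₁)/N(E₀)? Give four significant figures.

0.01166

k_BT = 0.08617 × 250 K = 21.5425 meV.
n₁/n₀ = exp[−(E₁−E₀)/kT] = exp(−(95.90 meV)/(21.5425 meV)) = exp(-4.45167) = 0.01166.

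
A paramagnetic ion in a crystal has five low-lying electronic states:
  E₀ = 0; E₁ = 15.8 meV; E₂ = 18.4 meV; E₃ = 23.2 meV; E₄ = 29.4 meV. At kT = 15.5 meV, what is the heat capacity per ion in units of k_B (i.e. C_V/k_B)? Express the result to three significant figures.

0.467

Eᵢ/kT = 0, 1.0194, 1.1871, 1.4968, 1.8968.
Z = Σ e^(−Eᵢ/kT) = e^(−0) + e^(−1.0194) + e^(−1.1871) + e^(−1.4968) + e^(−1.8968) = 1.0000 + 0.36081 + 0.30510 + 0.22385 + 0.15005 = 2.0398.
⟨E⟩ = 10.256 meV, ⟨E²⟩ = 217.45 meV².
C_V/k_B = (⟨E²⟩ − ⟨E⟩²)/(kT)² = (217.45 − 105.19)/240.25 = 0.467.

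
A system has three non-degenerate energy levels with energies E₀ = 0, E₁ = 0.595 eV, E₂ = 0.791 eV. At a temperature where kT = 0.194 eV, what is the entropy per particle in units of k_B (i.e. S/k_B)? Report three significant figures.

Eᵢ/kT = 0, 3.0670, 4.0773.
Z = Σ e^(−Eᵢ/kT) = e^(−0) + e^(−3.0670) + e^(−4.0773) = 1.0000 + 0.046561 + 0.016953 = 1.0635.
⟨E⟩ = Σ EᵢPᵢ = 0.038659 eV.
S/k_B = ln Z + ⟨E⟩/kT = ln(1.0635) + 0.038659/0.194 = 0.061565 + 0.19927 = 0.261.

0.261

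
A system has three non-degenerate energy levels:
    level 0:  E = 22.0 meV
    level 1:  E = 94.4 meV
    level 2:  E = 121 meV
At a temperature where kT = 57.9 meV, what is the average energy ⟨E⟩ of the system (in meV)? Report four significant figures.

48.34 meV

Eᵢ/kT = 0.379965, 1.63040, 2.08981.
Z = Σ e^(−Eᵢ/kT) = e^(−0.379965) + e^(−1.63040) + e^(−2.08981) = 0.683885 + 0.195851 + 0.123711 = 1.00345.
⟨E⟩ = Σ Eᵢ e^(−Eᵢ/kT) / Z = (22.0·0.683885 + 94.4·0.195851 + 121·0.123711) / 1.00345 = 48.34 meV.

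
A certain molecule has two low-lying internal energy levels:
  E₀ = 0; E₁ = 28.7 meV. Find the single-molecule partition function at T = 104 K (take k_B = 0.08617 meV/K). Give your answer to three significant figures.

Z = 1.04

k_BT = 0.08617 × 104 K = 8.9617 meV.
Eᵢ/kT = 0, 3.2025.
Z = Σ e^(−Eᵢ/kT) = e^(−0) + e^(−3.2025) = 1.0000 + 0.040660 = 1.0407.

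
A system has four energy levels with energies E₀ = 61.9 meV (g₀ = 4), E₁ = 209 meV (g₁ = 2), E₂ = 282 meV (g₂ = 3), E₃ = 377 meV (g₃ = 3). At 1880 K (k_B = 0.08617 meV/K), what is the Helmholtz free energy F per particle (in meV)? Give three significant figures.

k_BT = 0.08617 × 1880 K = 162.00 meV.
Eᵢ/kT = 0.38210, 1.2901, 1.7407, 2.3272.
Z = Σ gᵢe^(−Eᵢ/kT) = 4·e^(−0.38210) + 2·e^(−1.2901) + 3·e^(−1.7407) + 3·e^(−2.3272) = 2.7297 + 0.55049 + 0.52619 + 0.29271 = 4.0991.
F = −kT ln Z = −162.00 × ln(4.0991) = −162.00 × 1.4108 = -229 meV.

-229 meV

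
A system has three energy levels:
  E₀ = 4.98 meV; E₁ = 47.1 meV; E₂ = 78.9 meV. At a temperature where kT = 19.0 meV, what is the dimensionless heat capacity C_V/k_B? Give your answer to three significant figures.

Eᵢ/kT = 0.26211, 2.4789, 4.1526.
Z = Σ e^(−Eᵢ/kT) = e^(−0.26211) + e^(−2.4789) + e^(−4.1526) = 0.76943 + 0.083835 + 0.015723 = 0.86899.
⟨E⟩ = 10.381 meV, ⟨E²⟩ = 348.61 meV².
C_V/k_B = (⟨E²⟩ − ⟨E⟩²)/(kT)² = (348.61 − 107.77)/361.00 = 0.667.

0.667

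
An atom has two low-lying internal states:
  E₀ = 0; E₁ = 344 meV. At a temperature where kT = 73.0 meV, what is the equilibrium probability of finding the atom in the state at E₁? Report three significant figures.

Eᵢ/kT = 0, 4.7123.
Z = Σ e^(−Eᵢ/kT) = e^(−0) + e^(−4.7123) = 1.0000 + 0.0089841 = 1.0090.
P₁ = e^(−E₁/kT) / Z = 0.0089841/1.0090 = 0.00890.

0.00890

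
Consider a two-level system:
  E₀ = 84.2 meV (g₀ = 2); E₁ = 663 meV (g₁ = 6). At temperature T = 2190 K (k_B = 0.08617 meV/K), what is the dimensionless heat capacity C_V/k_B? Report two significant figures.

k_BT = 0.08617 × 2190 K = 188.7 meV.
Eᵢ/kT = 0.4462, 3.514.
Z = Σ gᵢe^(−Eᵢ/kT) = 2·e^(−0.4462) + 6·e^(−3.514) = 1.280 + 0.1787 = 1.459.
⟨E⟩ = 155.1 meV, ⟨E²⟩ = 60060 meV².
C_V/k_B = (⟨E²⟩ − ⟨E⟩²)/(kT)² = (60060 − 24060)/35610 = 1.0.

1.0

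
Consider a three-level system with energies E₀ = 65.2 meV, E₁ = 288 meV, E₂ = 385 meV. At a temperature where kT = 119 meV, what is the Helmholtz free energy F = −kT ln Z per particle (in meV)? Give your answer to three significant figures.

41.4 meV

Eᵢ/kT = 0.54790, 2.4202, 3.2353.
Z = Σ e^(−Eᵢ/kT) = e^(−0.54790) + e^(−2.4202) + e^(−3.2353) = 0.57816 + 0.088904 + 0.039348 = 0.70641.
F = −kT ln Z = −119 × ln(0.70641) = −119 × -0.34756 = 41.4 meV.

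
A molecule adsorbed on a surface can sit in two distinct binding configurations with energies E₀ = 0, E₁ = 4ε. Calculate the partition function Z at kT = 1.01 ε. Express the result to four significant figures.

Z = 1.019

Eᵢ/kT = 0, 3.96040.
Z = Σ e^(−Eᵢ/kT) = e^(−0) + e^(−3.96040) = 1.00000 + 0.0190555 = 1.01906.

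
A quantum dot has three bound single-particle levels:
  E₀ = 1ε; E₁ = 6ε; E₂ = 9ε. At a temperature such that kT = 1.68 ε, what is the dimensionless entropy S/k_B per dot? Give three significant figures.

Eᵢ/kT = 0.59524, 3.5714, 5.3571.
Z = Σ e^(−Eᵢ/kT) = e^(−0.59524) + e^(−3.5714) + e^(−5.3571) = 0.55143 + 0.028116 + 0.0047146 = 0.58426.
⟨E⟩ = Σ EᵢPᵢ = 1.3052 ε.
S/k_B = ln Z + ⟨E⟩/kT = ln(0.58426) + 1.3052/1.68 = -0.53741 + 0.77690 = 0.239.

0.239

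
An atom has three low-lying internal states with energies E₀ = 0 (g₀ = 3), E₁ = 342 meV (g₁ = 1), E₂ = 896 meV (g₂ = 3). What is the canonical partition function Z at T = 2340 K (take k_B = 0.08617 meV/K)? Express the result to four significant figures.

k_BT = 0.08617 × 2340 K = 201.638 meV.
Eᵢ/kT = 0, 1.69611, 4.44361.
Z = Σ gᵢe^(−Eᵢ/kT) = 3·e^(−0) + 1·e^(−1.69611) + 3·e^(−4.44361) = 3.00000 + 0.183396 + 0.0352603 = 3.21866.

Z = 3.219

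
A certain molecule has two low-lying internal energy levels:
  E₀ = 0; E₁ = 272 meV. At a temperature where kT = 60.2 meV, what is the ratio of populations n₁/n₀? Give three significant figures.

n₁/n₀ = exp[−(E₁−E₀)/kT] = exp(−(272 meV)/(60.2 meV)) = exp(-4.5183) = 0.0109.

0.0109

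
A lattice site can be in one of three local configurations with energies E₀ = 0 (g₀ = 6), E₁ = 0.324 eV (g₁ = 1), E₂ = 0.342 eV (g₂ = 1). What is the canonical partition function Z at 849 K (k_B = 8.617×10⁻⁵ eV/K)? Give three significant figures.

k_BT = 8.617×10⁻⁵ × 849 K = 0.073158 eV.
Eᵢ/kT = 0, 4.4288, 4.6748.
Z = Σ gᵢe^(−Eᵢ/kT) = 6·e^(−0) + 1·e^(−4.4288) + 1·e^(−4.6748) = 6.0000 + 0.011929 + 0.0093274 = 6.0213.

Z = 6.02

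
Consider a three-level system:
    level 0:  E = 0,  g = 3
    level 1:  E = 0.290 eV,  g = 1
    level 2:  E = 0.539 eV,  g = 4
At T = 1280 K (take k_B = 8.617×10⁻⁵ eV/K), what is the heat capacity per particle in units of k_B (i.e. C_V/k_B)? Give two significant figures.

k_BT = 8.617×10⁻⁵ × 1280 K = 0.1103 eV.
Eᵢ/kT = 0, 2.629, 4.887.
Z = Σ gᵢe^(−Eᵢ/kT) = 3·e^(−0) + 1·e^(−2.629) + 4·e^(−4.887) = 3.000 + 0.07215 + 0.03018 = 3.102.
⟨E⟩ = 0.01199 eV, ⟨E²⟩ = 0.004783 eV².
C_V/k_B = (⟨E²⟩ − ⟨E⟩²)/(kT)² = (0.004783 − 0.0001438)/0.01217 = 0.38.

0.38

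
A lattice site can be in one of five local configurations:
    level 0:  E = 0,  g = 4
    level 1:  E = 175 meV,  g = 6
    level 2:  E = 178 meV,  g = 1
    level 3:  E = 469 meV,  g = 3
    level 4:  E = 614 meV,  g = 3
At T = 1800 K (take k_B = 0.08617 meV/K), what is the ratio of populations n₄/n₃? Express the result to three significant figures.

0.393

k_BT = 0.08617 × 1800 K = 155.11 meV.
n₄/n₃ = (g₄/g₃) exp[−(E₄−E₃)/kT] = (3/3) × exp(−(145 meV)/(155.11 meV)) = (3/3) × exp(-0.93482) = 0.393.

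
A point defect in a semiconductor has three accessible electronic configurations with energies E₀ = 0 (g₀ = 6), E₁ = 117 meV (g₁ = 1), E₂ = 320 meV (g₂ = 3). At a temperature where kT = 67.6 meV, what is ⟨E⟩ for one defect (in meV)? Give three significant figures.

Eᵢ/kT = 0, 1.7308, 4.7337.
Z = Σ gᵢe^(−Eᵢ/kT) = 6·e^(−0) + 1·e^(−1.7308) + 3·e^(−4.7337) = 6.0000 + 0.17714 + 0.026382 = 6.2035.
⟨E⟩ = Σ Eᵢ gᵢe^(−Eᵢ/kT) / Z = (0·6.0000 + 117·0.17714 + 320·0.026382) / 6.2035 = 4.70 meV.

4.70 meV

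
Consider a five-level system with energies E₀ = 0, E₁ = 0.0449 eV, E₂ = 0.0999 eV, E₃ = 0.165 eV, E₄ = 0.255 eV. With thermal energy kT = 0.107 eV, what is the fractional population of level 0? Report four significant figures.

Eᵢ/kT = 0, 0.419626, 0.933645, 1.54206, 2.38318.
Z = Σ e^(−Eᵢ/kT) = e^(−0) + e^(−0.419626) + e^(−0.933645) + e^(−1.54206) + e^(−2.38318) = 1.00000 + 0.657293 + 0.393118 + 0.213940 + 0.0922567 = 2.35661.
P₀ = e^(−E₀/kT) / Z = 1.00000/2.35661 = 0.4243.

0.4243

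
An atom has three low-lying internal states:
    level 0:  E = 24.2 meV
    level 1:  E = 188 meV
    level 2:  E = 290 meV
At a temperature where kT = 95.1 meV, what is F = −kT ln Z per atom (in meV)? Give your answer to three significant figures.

3.76 meV

Eᵢ/kT = 0.25447, 1.9769, 3.0494.
Z = Σ e^(−Eᵢ/kT) = e^(−0.25447) + e^(−1.9769) + e^(−3.0494) = 0.77533 + 0.13850 + 0.047387 = 0.96122.
F = −kT ln Z = −95.1 × ln(0.96122) = −95.1 × -0.039552 = 3.76 meV.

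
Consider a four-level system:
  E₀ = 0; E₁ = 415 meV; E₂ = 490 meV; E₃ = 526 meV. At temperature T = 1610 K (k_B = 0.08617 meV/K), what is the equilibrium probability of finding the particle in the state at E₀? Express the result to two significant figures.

k_BT = 0.08617 × 1610 K = 138.7 meV.
Eᵢ/kT = 0, 2.992, 3.533, 3.792.
Z = Σ e^(−Eᵢ/kT) = e^(−0) + e^(−2.992) + e^(−3.533) + e^(−3.792) = 1.000 + 0.05019 + 0.02922 + 0.02255 = 1.102.
P₀ = e^(−E₀/kT) / Z = 1.000/1.102 = 0.91.

0.91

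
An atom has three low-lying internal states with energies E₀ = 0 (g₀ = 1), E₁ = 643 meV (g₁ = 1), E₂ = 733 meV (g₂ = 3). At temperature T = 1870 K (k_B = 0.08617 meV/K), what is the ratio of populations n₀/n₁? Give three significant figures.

k_BT = 0.08617 × 1870 K = 161.14 meV.
n₀/n₁ = (g₀/g₁) exp[−(E₀−E₁)/kT] = (1/1) × exp(−(-643 meV)/(161.14 meV)) = (1/1) × exp(3.9903) = 54.1.

54.1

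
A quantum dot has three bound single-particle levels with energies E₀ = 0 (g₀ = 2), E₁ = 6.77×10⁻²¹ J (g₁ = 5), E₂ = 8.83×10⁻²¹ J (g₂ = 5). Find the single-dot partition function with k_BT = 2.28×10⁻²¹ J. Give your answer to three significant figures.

Eᵢ/kT = 0, 2.9693, 3.8728.
Z = Σ gᵢe^(−Eᵢ/kT) = 2·e^(−0) + 5·e^(−2.9693) + 5·e^(−3.8728) = 2.0000 + 0.25670 + 0.10400 = 2.3607.

Z = 2.36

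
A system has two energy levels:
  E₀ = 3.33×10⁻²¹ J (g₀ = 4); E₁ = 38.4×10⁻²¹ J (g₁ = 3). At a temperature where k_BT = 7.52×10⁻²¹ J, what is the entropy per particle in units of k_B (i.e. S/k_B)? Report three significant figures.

1.43

Eᵢ/kT = 0.44282, 5.1064.
Z = Σ gᵢe^(−Eᵢ/kT) = 4·e^(−0.44282) + 3·e^(−5.1064) = 2.5689 + 0.018174 = 2.5871.
⟨E⟩ = Σ EᵢPᵢ = 3.5763 ×10⁻²¹ J.
S/k_B = ln Z + ⟨E⟩/kT = ln(2.5871) + 3.5763/7.52 = 0.95054 + 0.47557 = 1.43.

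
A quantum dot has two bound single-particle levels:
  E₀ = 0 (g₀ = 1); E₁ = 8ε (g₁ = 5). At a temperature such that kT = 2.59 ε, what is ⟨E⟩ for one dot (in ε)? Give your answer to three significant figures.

Eᵢ/kT = 0, 3.0888.
Z = Σ gᵢe^(−Eᵢ/kT) = 1·e^(−0) + 5·e^(−3.0888) = 1.0000 + 0.22778 = 1.2278.
⟨E⟩ = Σ Eᵢ gᵢe^(−Eᵢ/kT) / Z = (0·1.0000 + 8·0.22778) / 1.2278 = 1.48 ε.

1.48 ε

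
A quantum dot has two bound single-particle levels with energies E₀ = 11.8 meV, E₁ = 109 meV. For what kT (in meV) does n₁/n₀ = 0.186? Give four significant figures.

57.79 meV

n₁/n₀ = exp[−(E₁−E₀)/kT] = 0.186.
⇒ (E₁−E₀)/kT = ln(1/0.186) = ln(5.37634) = 1.68201.
kT = 97.2 meV / 1.68201 = 57.79 meV.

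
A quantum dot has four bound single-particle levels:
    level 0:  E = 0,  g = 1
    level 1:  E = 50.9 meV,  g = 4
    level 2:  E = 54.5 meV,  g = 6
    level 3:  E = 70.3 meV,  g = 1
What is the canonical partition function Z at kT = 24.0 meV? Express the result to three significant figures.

Z = 2.15

Eᵢ/kT = 0, 2.1208, 2.2708, 2.9292.
Z = Σ gᵢe^(−Eᵢ/kT) = 1·e^(−0) + 4·e^(−2.1208) + 6·e^(−2.2708) + 1·e^(−2.9292) = 1.0000 + 0.47974 + 0.61938 + 0.053440 = 2.1526.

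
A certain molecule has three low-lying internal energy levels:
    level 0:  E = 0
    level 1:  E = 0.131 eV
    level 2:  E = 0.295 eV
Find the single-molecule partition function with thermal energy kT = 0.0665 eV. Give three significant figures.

Eᵢ/kT = 0, 1.9699, 4.4361.
Z = Σ e^(−Eᵢ/kT) = e^(−0) + e^(−1.9699) + e^(−4.4361) = 1.0000 + 0.13947 + 0.011842 = 1.1513.

Z = 1.15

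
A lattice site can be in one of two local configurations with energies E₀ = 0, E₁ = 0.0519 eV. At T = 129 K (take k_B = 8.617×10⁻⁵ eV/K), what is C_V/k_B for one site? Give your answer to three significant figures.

0.201

k_BT = 8.617×10⁻⁵ × 129 K = 0.011116 eV.
Eᵢ/kT = 0, 4.6689.
Z = Σ e^(−Eᵢ/kT) = e^(−0) + e^(−4.6689) = 1.0000 + 0.0093826 = 1.0094.
⟨E⟩ = 0.00048242 eV, ⟨E²⟩ = 0.000025038 eV².
C_V/k_B = (⟨E²⟩ − ⟨E⟩²)/(kT)² = (0.000025038 − 0.00000023273)/0.00012357 = 0.201.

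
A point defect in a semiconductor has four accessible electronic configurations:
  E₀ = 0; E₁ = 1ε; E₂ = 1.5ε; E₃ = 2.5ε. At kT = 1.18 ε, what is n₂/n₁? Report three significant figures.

n₂/n₁ = exp[−(E₂−E₁)/kT] = exp(−(0.5ε)/(1.18ε)) = exp(-0.42373) = 0.655.

0.655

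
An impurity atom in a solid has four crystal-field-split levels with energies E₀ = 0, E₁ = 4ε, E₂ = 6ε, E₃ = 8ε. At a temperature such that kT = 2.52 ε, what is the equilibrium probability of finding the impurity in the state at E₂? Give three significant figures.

0.0691

Eᵢ/kT = 0, 1.5873, 2.3810, 3.1746.
Z = Σ e^(−Eᵢ/kT) = e^(−0) + e^(−1.5873) + e^(−2.3810) + e^(−3.1746) = 1.0000 + 0.20448 + 0.092458 + 0.041811 = 1.3387.
P₂ = e^(−E₂/kT) / Z = 0.092458/1.3387 = 0.0691.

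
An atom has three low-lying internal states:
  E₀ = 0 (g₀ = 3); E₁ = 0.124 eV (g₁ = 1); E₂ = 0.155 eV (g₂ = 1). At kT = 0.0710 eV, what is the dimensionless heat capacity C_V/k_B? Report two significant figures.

0.30

Eᵢ/kT = 0, 1.746, 2.183.
Z = Σ gᵢe^(−Eᵢ/kT) = 3·e^(−0) + 1·e^(−1.746) + 1·e^(−2.183) = 3.000 + 0.1745 + 0.1127 = 3.287.
⟨E⟩ = 0.01190 eV, ⟨E²⟩ = 0.001640 eV².
C_V/k_B = (⟨E²⟩ − ⟨E⟩²)/(kT)² = (0.001640 − 0.0001416)/0.005041 = 0.30.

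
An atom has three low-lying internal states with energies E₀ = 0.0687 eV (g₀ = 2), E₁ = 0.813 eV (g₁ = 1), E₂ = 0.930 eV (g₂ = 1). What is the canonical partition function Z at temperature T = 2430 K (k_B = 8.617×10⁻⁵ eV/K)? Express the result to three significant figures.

Z = 1.47

k_BT = 8.617×10⁻⁵ × 2430 K = 0.20939 eV.
Eᵢ/kT = 0.32810, 3.8827, 4.4415.
Z = Σ gᵢe^(−Eᵢ/kT) = 2·e^(−0.32810) + 1·e^(−3.8827) + 1·e^(−4.4415) = 1.4406 + 0.020595 + 0.011778 = 1.4730.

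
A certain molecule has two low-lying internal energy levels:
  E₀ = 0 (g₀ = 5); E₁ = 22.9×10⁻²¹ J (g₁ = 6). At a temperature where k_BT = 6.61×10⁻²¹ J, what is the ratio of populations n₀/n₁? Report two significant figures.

27

n₀/n₁ = (g₀/g₁) exp[−(E₀−E₁)/kT] = (5/6) × exp(−(-22.9 ×10⁻²¹ J)/(6.61 ×10⁻²¹ J)) = (5/6) × exp(3.464) = 27.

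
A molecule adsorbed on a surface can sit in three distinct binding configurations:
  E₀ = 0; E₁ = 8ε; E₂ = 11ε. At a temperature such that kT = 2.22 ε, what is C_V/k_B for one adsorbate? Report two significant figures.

Eᵢ/kT = 0, 3.604, 4.955.
Z = Σ e^(−Eᵢ/kT) = e^(−0) + e^(−3.604) + e^(−4.955) = 1.000 + 0.02721 + 0.007048 = 1.034.
⟨E⟩ = 0.2855 ε, ⟨E²⟩ = 2.509 ε².
C_V/k_B = (⟨E²⟩ − ⟨E⟩²)/(kT)² = (2.509 − 0.08151)/4.928 = 0.49.

0.49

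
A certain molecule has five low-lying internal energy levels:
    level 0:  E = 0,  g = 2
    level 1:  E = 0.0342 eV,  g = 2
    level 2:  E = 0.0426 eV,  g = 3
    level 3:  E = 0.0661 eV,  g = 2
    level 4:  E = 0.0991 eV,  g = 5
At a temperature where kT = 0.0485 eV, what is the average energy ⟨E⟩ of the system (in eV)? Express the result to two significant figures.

0.034 eV

Eᵢ/kT = 0, 0.7052, 0.8784, 1.363, 2.043.
Z = Σ gᵢe^(−Eᵢ/kT) = 2·e^(−0) + 2·e^(−0.7052) + 3·e^(−0.8784) + 2·e^(−1.363) + 5·e^(−2.043) = 2.000 + 0.9880 + 1.246 + 0.5118 + 0.6482 = 5.394.
⟨E⟩ = Σ Eᵢ gᵢe^(−Eᵢ/kT) / Z = (0·2.000 + 0.0342·0.9880 + 0.0426·1.246 + 0.0661·0.5118 + 0.0991·0.6482) / 5.394 = 0.034 eV.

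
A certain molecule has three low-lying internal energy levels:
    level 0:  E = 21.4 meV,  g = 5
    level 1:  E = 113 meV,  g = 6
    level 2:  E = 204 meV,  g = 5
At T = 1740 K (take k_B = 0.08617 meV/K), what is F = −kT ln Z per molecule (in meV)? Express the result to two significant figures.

-320 meV

k_BT = 0.08617 × 1740 K = 149.9 meV.
Eᵢ/kT = 0.1428, 0.7538, 1.361.
Z = Σ gᵢe^(−Eᵢ/kT) = 5·e^(−0.1428) + 6·e^(−0.7538) + 5·e^(−1.361) = 4.335 + 2.823 + 1.282 = 8.440.
F = −kT ln Z = −149.9 × ln(8.440) = −149.9 × 2.133 = -320 meV.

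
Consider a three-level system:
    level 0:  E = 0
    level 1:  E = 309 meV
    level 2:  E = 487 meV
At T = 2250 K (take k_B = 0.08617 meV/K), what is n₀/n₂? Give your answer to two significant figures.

k_BT = 0.08617 × 2250 K = 193.9 meV.
n₀/n₂ = exp[−(E₀−E₂)/kT] = exp(−(-487 meV)/(193.9 meV)) = exp(2.512) = 12.

12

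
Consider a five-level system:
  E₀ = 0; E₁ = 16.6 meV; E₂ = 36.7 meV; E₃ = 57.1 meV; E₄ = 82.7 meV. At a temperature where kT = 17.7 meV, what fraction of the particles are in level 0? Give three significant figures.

Eᵢ/kT = 0, 0.93785, 2.0734, 3.2260, 4.6723.
Z = Σ e^(−Eᵢ/kT) = e^(−0) + e^(−0.93785) + e^(−2.0734) + e^(−3.2260) + e^(−4.6723) = 1.0000 + 0.39147 + 0.12576 + 0.039716 + 0.0093507 = 1.5663.
P₀ = e^(−E₀/kT) / Z = 1.0000/1.5663 = 0.638.

0.638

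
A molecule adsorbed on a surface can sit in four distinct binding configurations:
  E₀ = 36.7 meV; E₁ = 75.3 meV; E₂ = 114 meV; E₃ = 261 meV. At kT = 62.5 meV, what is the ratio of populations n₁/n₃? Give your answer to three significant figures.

19.5

n₁/n₃ = exp[−(E₁−E₃)/kT] = exp(−(-185.7 meV)/(62.5 meV)) = exp(2.9712) = 19.5.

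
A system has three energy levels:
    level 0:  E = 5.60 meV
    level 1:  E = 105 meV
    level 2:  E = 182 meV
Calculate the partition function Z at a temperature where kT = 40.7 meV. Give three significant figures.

Eᵢ/kT = 0.13759, 2.5799, 4.4717.
Z = Σ e^(−Eᵢ/kT) = e^(−0.13759) + e^(−2.5799) + e^(−4.4717) = 0.87146 + 0.075782 + 0.011428 = 0.95867.

Z = 0.959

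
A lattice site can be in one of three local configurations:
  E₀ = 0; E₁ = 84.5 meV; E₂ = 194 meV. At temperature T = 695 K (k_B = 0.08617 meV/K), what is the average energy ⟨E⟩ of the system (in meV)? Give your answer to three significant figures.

k_BT = 0.08617 × 695 K = 59.888 meV.
Eᵢ/kT = 0, 1.4110, 3.2394.
Z = Σ e^(−Eᵢ/kT) = e^(−0) + e^(−1.4110) + e^(−3.2394) = 1.0000 + 0.24390 + 0.039187 = 1.2831.
⟨E⟩ = Σ Eᵢ e^(−Eᵢ/kT) / Z = (0·1.0000 + 84.5·0.24390 + 194·0.039187) / 1.2831 = 22.0 meV.

22.0 meV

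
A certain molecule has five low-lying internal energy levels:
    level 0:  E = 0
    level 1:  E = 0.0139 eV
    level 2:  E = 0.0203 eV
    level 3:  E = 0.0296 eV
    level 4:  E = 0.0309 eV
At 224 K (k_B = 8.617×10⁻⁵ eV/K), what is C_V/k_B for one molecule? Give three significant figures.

0.368

k_BT = 8.617×10⁻⁵ × 224 K = 0.019302 eV.
Eᵢ/kT = 0, 0.72013, 1.0517, 1.5335, 1.6009.
Z = Σ e^(−Eᵢ/kT) = e^(−0) + e^(−0.72013) + e^(−1.0517) + e^(−1.5335) + e^(−1.6009) = 1.0000 + 0.48669 + 0.34934 + 0.21578 + 0.20171 = 2.2535.
⟨E⟩ = 0.011749 eV, ⟨E²⟩ = 0.00027497 eV².
C_V/k_B = (⟨E²⟩ − ⟨E⟩²)/(kT)² = (0.00027497 − 0.00013804)/0.00037257 = 0.368.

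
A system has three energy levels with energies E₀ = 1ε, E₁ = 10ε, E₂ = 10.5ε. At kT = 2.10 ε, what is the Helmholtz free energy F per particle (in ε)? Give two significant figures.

Eᵢ/kT = 0.4762, 4.762, 5.000.
Z = Σ e^(−Eᵢ/kT) = e^(−0.4762) + e^(−4.762) + e^(−5.000) = 0.6211 + 0.008548 + 0.006738 = 0.6364.
F = −kT ln Z = −2.10 × ln(0.6364) = −2.10 × -0.4519 = 0.95 ε.

0.95 ε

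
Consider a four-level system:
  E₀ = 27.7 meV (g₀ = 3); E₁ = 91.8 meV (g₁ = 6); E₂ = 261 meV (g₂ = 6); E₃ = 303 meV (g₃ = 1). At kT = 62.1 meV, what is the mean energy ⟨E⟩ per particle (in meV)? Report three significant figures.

Eᵢ/kT = 0.44605, 1.4783, 4.2029, 4.8792.
Z = Σ gᵢe^(−Eᵢ/kT) = 3·e^(−0.44605) + 6·e^(−1.4783) + 6·e^(−4.2029) + 1·e^(−4.8792) = 1.9205 + 1.3682 + 0.089713 + 0.0076031 = 3.3860.
⟨E⟩ = Σ Eᵢ gᵢe^(−Eᵢ/kT) / Z = (27.7·1.9205 + 91.8·1.3682 + 261·0.089713 + 303·0.0076031) / 3.3860 = 60.4 meV.

60.4 meV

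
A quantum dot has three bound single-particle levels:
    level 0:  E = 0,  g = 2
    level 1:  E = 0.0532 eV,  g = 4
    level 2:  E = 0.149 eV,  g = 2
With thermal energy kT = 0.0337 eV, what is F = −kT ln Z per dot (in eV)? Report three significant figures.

-0.0353 eV

Eᵢ/kT = 0, 1.5786, 4.4214.
Z = Σ gᵢe^(−Eᵢ/kT) = 2·e^(−0) + 4·e^(−1.5786) + 2·e^(−4.4214) = 2.0000 + 0.82505 + 0.024035 = 2.8491.
F = −kT ln Z = −0.0337 × ln(2.8491) = −0.0337 × 1.0470 = -0.0353 eV.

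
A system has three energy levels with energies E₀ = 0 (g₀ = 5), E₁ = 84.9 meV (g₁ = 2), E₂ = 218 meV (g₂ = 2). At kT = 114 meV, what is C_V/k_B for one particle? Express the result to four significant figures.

Eᵢ/kT = 0, 0.744737, 1.91228.
Z = Σ gᵢe^(−Eᵢ/kT) = 5·e^(−0) + 2·e^(−0.744737) + 2·e^(−1.91228) = 5.00000 + 0.949718 + 0.295486 = 6.24520.
⟨E⟩ = 23.2254 meV, ⟨E²⟩ = 3344.69 meV².
C_V/k_B = (⟨E²⟩ − ⟨E⟩²)/(kT)² = (3344.69 − 539.419)/12996.0 = 0.2159.

0.2159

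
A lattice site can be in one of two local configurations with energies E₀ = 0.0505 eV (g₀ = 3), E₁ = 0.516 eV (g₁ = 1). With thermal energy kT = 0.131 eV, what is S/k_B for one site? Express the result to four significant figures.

1.142

Eᵢ/kT = 0.385496, 3.93893.
Z = Σ gᵢe^(−Eᵢ/kT) = 3·e^(−0.385496) + 1·e^(−3.93893) = 2.04034 + 0.0194690 = 2.05981.
⟨E⟩ = Σ EᵢPᵢ = 0.0548998 eV.
S/k_B = ln Z + ⟨E⟩/kT = ln(2.05981) + 0.0548998/0.131 = 0.722614 + 0.419082 = 1.142.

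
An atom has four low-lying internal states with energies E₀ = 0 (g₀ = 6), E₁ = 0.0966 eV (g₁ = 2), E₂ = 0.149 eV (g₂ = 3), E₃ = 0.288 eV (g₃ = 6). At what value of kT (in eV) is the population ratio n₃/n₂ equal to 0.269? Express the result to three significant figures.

0.0693 eV

n₃/n₂ = (g₃/g₂) exp[−(E₃−E₂)/kT] = 0.269.
⇒ (E₃−E₂)/kT = ln((6/3)/0.269) = ln(7.4349) = 2.0062.
kT = 0.139 eV / 2.0062 = 0.0693 eV.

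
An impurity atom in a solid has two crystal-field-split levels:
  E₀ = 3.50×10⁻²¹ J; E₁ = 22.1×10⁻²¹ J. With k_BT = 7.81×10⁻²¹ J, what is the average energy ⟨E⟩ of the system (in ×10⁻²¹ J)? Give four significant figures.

5.073 ×10⁻²¹ J

Eᵢ/kT = 0.448143, 2.82971.
Z = Σ e^(−Eᵢ/kT) = e^(−0.448143) + e^(−2.82971) = 0.638813 + 0.0590300 = 0.697843.
⟨E⟩ = Σ Eᵢ e^(−Eᵢ/kT) / Z = (3.50·0.638813 + 22.1·0.0590300) / 0.697843 = 5.073 ×10⁻²¹ J.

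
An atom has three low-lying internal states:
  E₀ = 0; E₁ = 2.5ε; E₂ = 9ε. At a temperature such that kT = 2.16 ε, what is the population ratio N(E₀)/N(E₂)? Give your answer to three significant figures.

64.5

n₀/n₂ = exp[−(E₀−E₂)/kT] = exp(−(-9ε)/(2.16ε)) = exp(4.1667) = 64.5.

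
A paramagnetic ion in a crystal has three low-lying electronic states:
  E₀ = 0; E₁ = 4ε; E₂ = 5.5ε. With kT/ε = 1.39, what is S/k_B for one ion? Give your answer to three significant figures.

Eᵢ/kT = 0, 2.8777, 3.9568.
Z = Σ e^(−Eᵢ/kT) = e^(−0) + e^(−2.8777) + e^(−3.9568) = 1.0000 + 0.056264 + 0.019124 = 1.0754.
⟨E⟩ = Σ EᵢPᵢ = 0.30708 ε.
S/k_B = ln Z + ⟨E⟩/kT = ln(1.0754) + 0.30708/1.39 = 0.072693 + 0.22092 = 0.294.

0.294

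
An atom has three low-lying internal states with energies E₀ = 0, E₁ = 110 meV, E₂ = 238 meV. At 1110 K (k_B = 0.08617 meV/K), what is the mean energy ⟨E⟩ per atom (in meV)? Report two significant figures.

39 meV

k_BT = 0.08617 × 1110 K = 95.65 meV.
Eᵢ/kT = 0, 1.150, 2.488.
Z = Σ e^(−Eᵢ/kT) = e^(−0) + e^(−1.150) + e^(−2.488) = 1.000 + 0.3166 + 0.08308 = 1.400.
⟨E⟩ = Σ Eᵢ e^(−Eᵢ/kT) / Z = (0·1.000 + 110·0.3166 + 238·0.08308) / 1.400 = 39 meV.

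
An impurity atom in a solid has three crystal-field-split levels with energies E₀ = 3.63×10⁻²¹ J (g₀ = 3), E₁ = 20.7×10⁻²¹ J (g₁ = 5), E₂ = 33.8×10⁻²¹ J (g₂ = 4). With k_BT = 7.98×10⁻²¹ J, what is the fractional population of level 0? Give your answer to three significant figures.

Eᵢ/kT = 0.45489, 2.5940, 4.2356.
Z = Σ gᵢe^(−Eᵢ/kT) = 3·e^(−0.45489) + 5·e^(−2.5940) + 4·e^(−4.2356) = 1.9036 + 0.37360 + 0.057884 = 2.3351.
P₀ = g₀ e^(−E₀/kT) / Z = 1.9036/2.3351 = 0.815.

0.815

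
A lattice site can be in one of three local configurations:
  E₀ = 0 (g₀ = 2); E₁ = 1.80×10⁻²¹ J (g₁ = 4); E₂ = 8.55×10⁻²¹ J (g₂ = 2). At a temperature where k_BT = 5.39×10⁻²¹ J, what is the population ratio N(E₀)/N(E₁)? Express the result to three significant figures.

0.698

n₀/n₁ = (g₀/g₁) exp[−(E₀−E₁)/kT] = (2/4) × exp(−(-1.80 ×10⁻²¹ J)/(5.39 ×10⁻²¹ J)) = (2/4) × exp(0.33395) = 0.698.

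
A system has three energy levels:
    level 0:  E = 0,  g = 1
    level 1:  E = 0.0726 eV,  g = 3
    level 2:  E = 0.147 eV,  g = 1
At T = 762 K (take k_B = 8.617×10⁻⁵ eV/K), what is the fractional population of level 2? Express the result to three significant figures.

k_BT = 8.617×10⁻⁵ × 762 K = 0.065662 eV.
Eᵢ/kT = 0, 1.1057, 2.2387.
Z = Σ gᵢe^(−Eᵢ/kT) = 1·e^(−0) + 3·e^(−1.1057) + 1·e^(−2.2387) = 1.0000 + 0.99294 + 0.10660 = 2.0995.
P₂ = g₂ e^(−E₂/kT) / Z = 0.10660/2.0995 = 0.0508.

0.0508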